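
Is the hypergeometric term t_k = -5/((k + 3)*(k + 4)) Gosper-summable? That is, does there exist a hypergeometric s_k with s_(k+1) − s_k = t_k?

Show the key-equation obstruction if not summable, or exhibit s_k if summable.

Yes. s_k = -5*k/(3*k + 9).

The ratio is (k + 3)/(k + 5).
A = k + 3, B = k + 5, C = 1.
Key eq: (k + 3)·f(k+1) = (k + 4)·f(k) + (1).
d = 1 from the (1,1,0) case.
Match coefficients ⇒ f(k) = k/3.
So s_k = (B(k−1)f/C)·t_k = (k*(k + 4)/3)·t_k = -5*k/(3*k + 9).
Δs = -5/(k**2 + 7*k + 12), as required.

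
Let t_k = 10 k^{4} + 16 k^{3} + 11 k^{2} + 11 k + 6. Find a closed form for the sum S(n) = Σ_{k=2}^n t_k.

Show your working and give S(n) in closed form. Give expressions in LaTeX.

S(n) = 2 n^{5} + 9 n^{4} + 15 n^{3} + 15 n^{2} + 13 n - 54

r(k) = (10*k**4 + 56*k**3 + 119*k**2 + 121*k + 54)/(10*k**4 + 16*k**3 + 11*k**2 + 11*k + 6) after simplifying.
A = 1, B = 1, C = k**4 + 8*k**3/5 + 11*k**2/10 + 11*k/10 + 3/5.
Need (1)·f(k+1) − (1)·f(k) = k**4 + 8*k**3/5 + 11*k**2/10 + 11*k/10 + 3/5.
deg f ≤ 5 (via 0,0,4).
Solve for f: f(k) = k*(k + 1)*(2*k + 1)*(k**2 - 2*k + 2)/10 (degree 5 ≤ 5).
Then R = B(k−1)f/C = k*(2*k + 1)*(k**2 - 2*k + 2)/(10*k**3 + 6*k**2 + 5*k + 6), so s_k = R(k)·t_k = k*(2*k**4 - k**3 - k**2 + 4*k + 2).
s_(k+1) − s_k = 10*k**4 + 16*k**3 + 11*k**2 + 11*k + 6 = t_k.
s_(n+1) = 2*n**5 + 9*n**4 + 15*n**3 + 15*n**2 + 13*n + 6 and s_(2) = 60, so S(n) = 2*n**5 + 9*n**4 + 15*n**3 + 15*n**2 + 13*n - 54.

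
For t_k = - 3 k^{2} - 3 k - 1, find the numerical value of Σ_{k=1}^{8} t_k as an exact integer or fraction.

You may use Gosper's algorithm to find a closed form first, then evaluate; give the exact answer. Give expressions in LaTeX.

Step 1: r(k) = (3*k**2 + 9*k + 7)/(3*k**2 + 3*k + 1).
Gosper form: A/B · C(k+1)/C(k) with A=1, B=1, C=k**2 + k + 1/3.
Set up (1)·f(k+1) − (1)·f(k) − (k**2 + k + 1/3) = 0.
d = 3 from the (0,0,2) case.
A polynomial solution: f(k) = k**3/3.
Certificate R = B(k−1)f/C = k**3/(3*k**2 + 3*k + 1) gives s_k = -k**3.
s_(k+1) − s_k = k**3 - (k + 1)**3 = t_k.
Σ_(k=1)^(8) t_k = s_(9) − s_(1) = -729 − (-1) = -728.

Σ = -728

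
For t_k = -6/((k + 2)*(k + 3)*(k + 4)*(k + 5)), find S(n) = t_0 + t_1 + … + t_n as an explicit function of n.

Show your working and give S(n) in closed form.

S(n) = (-n**3 - 12*n**2 - 47*n - 36)/(12*(n**3 + 12*n**2 + 47*n + 60))

Compute t_(k+1)/t_k: get (k + 2)/(k + 6).
So A=k + 2 and B=k + 6, with C=1.
Need (k + 2)·f(k+1) − (k + 5)·f(k) = 1.
Bound: deg f ≤ 3.
Solving with deg f ≤ 3: f(k) = k*(k**2 + 9*k + 26)/72.
R(k) = B(k−1)·f(k)/C(k) = k*(k + 5)*(k**2 + 9*k + 26)/72; s_k = R·t_k = k*(-k**2 - 9*k - 26)/(12*(k + 2)*(k + 3)*(k + 4)).
Δs = -6/(k**4 + 14*k**3 + 71*k**2 + 154*k + 120), as required.
Σ_(k=0)^n t_k = s_(n+1) − s_(0) = ((-n**3 - 12*n**2 - 47*n - 36)/(12*(n**3 + 12*n**2 + 47*n + 60))) − (0), i.e. (-n**3 - 12*n**2 - 47*n - 36)/(12*(n**3 + 12*n**2 + 47*n + 60)).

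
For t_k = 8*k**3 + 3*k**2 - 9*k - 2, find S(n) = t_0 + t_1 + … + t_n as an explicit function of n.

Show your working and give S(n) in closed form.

S(n) = 2*n**4 + 5*n**3 - n**2 - 6*n - 2

Ratio r(k) = k*(8*k**2 + 27*k + 21)/(8*k**3 + 3*k**2 - 9*k - 2).
Normal form (A,B,C) = (1, 1, k**3 + 3*k**2/8 - 9*k/8 - 1/4).
f must satisfy (1)·f(k+1) − (1)·f(k) = k**3 + 3*k**2/8 - 9*k/8 - 1/4.
Bound: deg f ≤ 4.
Solving with deg f ≤ 4: f(k) = k*(2*k**3 - 3*k**2 - 4*k + 3)/8.
Then R = B(k−1)f/C = k*(2*k**3 - 3*k**2 - 4*k + 3)/((k - 1)*(8*k**2 + 11*k + 2)), so s_k = R(k)·t_k = k*(2*k**3 - 3*k**2 - 4*k + 3).
Δs = 8*k**3 + 3*k**2 - 9*k - 2, as required.
Σ_(k=0)^n t_k = s_(n+1) − s_(0) = (2*n**4 + 5*n**3 - n**2 - 6*n - 2) − (0), i.e. 2*n**4 + 5*n**3 - n**2 - 6*n - 2.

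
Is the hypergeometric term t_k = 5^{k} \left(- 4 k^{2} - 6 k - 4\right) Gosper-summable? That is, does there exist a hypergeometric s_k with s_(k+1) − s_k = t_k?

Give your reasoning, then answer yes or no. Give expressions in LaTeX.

Step 1: r(k) = 5*(2*k**2 + 7*k + 7)/(2*k**2 + 3*k + 2).
Factor: A=5; B=1; C=k**2 + 3*k/2 + 1.
f must satisfy (5)·f(k+1) − (1)·f(k) = k**2 + 3*k/2 + 1.
Bound: deg f ≤ 2.
Solving with deg f ≤ 2: f(k) = (k**2 - k + 1)/4.
R(k) = B(k−1)·f(k)/C(k) = (k**2 - k + 1)/(2*(2*k**2 + 3*k + 2)); s_k = R·t_k = 5**k*(-k**2 + k - 1).
Check: Δs_k = 5**k*(-4*k**2 - 6*k - 4). ✓

Yes. s_k = 5^{k} \left(- k^{2} + k - 1\right).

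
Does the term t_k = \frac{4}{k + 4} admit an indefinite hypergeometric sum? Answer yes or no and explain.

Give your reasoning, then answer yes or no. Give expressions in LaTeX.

No; the coefficient equations for f are inconsistent.

The ratio is (k + 4)/(k + 5).
Take A(k)=k + 4, B(k)=k + 5, C(k)=1.
Key eq: (k + 4)·f(k+1) = (k + 4)·f(k) + (1).
From deg A=1, deg B=1, deg C=0: d=0.
Put f(k) = c0: A·f(k+1) − B(k−1)·f(k) − C = -1; need -1 = 0 — inconsistent ⇒ no f, not summable.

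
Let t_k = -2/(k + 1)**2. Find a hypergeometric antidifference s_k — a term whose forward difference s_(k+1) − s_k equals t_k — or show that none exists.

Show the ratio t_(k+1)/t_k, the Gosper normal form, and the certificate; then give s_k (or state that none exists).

t_(k+1)/t_k = (k + 1)**2/(k + 2)**2.
A = k**2 + 2*k + 1, B = k**2 + 4*k + 4, C = 1.
Key eq: (k**2 + 2*k + 1)·f(k+1) = (k**2 + 2*k + 1)·f(k) + (1).
Bound: deg f ≤ 0.
Write f(k) = c0. Then LHS − RHS = -1, requiring -1 = 0: contradictory. No certificate.

not Gosper-summable; s_k does not exist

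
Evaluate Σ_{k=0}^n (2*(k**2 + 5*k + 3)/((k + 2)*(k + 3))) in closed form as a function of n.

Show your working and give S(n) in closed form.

S(n) = (2*n**2 + 5*n + 3)/(n + 3)

Ratio r(k) = (k + 2)*(5*k + (k + 1)**2 + 8)/((k + 4)*(k**2 + 5*k + 3)).
Normal form (A,B,C) = (k + 2, k + 4, k**2 + 5*k + 3).
Key eq: (k + 2)·f(k+1) = (k + 3)·f(k) + (k**2 + 5*k + 3).
d = 2 from the (1,1,2) case.
Match coefficients ⇒ f(k) = k*(2*k + 1)/2.
Get s_k = R·t_k = k*(2*k + 1)/(k + 2) with R(k) = B(k−1)f(k)/C(k) = k*(k + 3)*(2*k + 1)/(2*(k**2 + 5*k + 3)).
s_(k+1) − s_k = 2*(k**2 + 5*k + 3)/(k**2 + 5*k + 6) = t_k.
Σ_(k=0)^n t_k = s_(n+1) − s_(0) = ((2*n**2 + 5*n + 3)/(n + 3)) − (0), i.e. (2*n**2 + 5*n + 3)/(n + 3).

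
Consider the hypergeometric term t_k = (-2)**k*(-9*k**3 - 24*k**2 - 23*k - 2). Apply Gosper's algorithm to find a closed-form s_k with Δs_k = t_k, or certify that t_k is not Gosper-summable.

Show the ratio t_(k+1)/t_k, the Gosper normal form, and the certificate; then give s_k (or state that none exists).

s_k = (-2)**k*(3*k**3 + 2*k**2 - k - 2)

Ratio r(k) = 2*(-9*k**3 - 51*k**2 - 98*k - 58)/(9*k**3 + 24*k**2 + 23*k + 2).
Take A(k)=-2, B(k)=1, C(k)=k**3 + 8*k**2/3 + 23*k/9 + 2/9.
Need (-2)·f(k+1) − (1)·f(k) = k**3 + 8*k**2/3 + 23*k/9 + 2/9.
d = 3 from the (0,0,3) case.
Coefficient equations give f(k) = -(3*k**3 + 2*k**2 - k - 2)/9.
Certificate R = B(k−1)f/C = -(3*k**3 + 2*k**2 - k - 2)/(9*k**3 + 24*k**2 + 23*k + 2) gives s_k = (-2)**k*(3*k**3 + 2*k**2 - k - 2).
Check: Δs_k = (-2)**k*(-9*k**3 - 24*k**2 - 23*k - 2). ✓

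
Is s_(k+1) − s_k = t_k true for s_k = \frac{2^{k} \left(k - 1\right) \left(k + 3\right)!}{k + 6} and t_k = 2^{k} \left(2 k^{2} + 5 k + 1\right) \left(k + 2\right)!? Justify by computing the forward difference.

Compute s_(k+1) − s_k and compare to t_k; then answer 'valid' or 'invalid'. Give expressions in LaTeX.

s_(k+1) = 2**(k + 1)*k*factorial(k + 4)/(k + 7)
s_(k+1) − s_k = 2**k*(2*k**3 + 19*k**2 + 42*k + 7)*factorial(k + 3)/((k + 6)*(k + 7))
(s_(k+1) − s_k) − t_k = -3*2**k*(2*k**3 + 17*k**2 + 30*k + 7)*factorial(k + 2)/((k + 6)*(k + 7))

Invalid: residual - \frac{3 \cdot 2^{k} \left(2 k^{3} + 17 k^{2} + 30 k + 7\right) \left(k + 2\right)!}{\left(k + 6\right) \left(k + 7\right)} ≠ 0.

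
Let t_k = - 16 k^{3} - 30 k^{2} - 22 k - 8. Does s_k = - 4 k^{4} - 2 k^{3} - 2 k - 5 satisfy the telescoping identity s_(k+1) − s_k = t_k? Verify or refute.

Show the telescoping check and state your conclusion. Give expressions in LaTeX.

s_(k+1) = -2*k - 4*(k + 1)**4 - 2*(k + 1)**3 - 7
s_(k+1) − s_k = -16*k**3 - 30*k**2 - 22*k - 8
(s_(k+1) − s_k) − t_k = 0

Valid: the claim telescopes to t_k.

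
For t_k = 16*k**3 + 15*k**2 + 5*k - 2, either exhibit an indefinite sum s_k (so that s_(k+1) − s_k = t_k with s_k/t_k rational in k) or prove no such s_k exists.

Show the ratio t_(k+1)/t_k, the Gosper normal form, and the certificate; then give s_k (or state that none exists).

s_k = k*(4*k**3 - 3*k**2 - k - 2)

Ratio r(k) = (16*k**3 + 63*k**2 + 83*k + 34)/(16*k**3 + 15*k**2 + 5*k - 2).
Take A(k)=1, B(k)=1, C(k)=k**3 + 15*k**2/16 + 5*k/16 - 1/8.
Set up (1)·f(k+1) − (1)·f(k) − (k**3 + 15*k**2/16 + 5*k/16 - 1/8) = 0.
d = 4 from the (0,0,3) case.
Coefficient equations give f(k) = k*(4*k**3 - 3*k**2 - k - 2)/16.
So s_k = (B(k−1)f/C)·t_k = (k*(4*k**3 - 3*k**2 - k - 2)/(16*k**3 + 15*k**2 + 5*k - 2))·t_k = k*(4*k**3 - 3*k**2 - k - 2).
s_(k+1) − s_k = 16*k**3 + 15*k**2 + 5*k - 2 = t_k.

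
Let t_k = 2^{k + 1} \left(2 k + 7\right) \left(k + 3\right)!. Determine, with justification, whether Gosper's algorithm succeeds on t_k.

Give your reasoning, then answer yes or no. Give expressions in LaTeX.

Step 1: r(k) = 2*(k + 4)*(2*k + 9)/(2*k + 7).
Factor: A=2*k + 8; B=1; C=k + 7/2.
Solve (2*k + 8)·f(k+1) − (1)·f(k) = k + 7/2.
Bound: deg f ≤ 0.
Match coefficients ⇒ f(k) = 1/2.
Then R = B(k−1)f/C = 1/(2*k + 7), so s_k = R(k)·t_k = 2**(k + 1)*factorial(k + 3).
s_(k+1) − s_k = 2**(k + 1)*(2*k + 7)*factorial(k + 3) = t_k.

Yes. s_k = 2^{k + 1} \left(k + 3\right)!.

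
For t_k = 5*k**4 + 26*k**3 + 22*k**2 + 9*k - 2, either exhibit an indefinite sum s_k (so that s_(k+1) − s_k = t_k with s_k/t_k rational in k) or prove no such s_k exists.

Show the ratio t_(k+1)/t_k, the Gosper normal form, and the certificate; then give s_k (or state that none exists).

Compute t_(k+1)/t_k: get (5*k**4 + 46*k**3 + 130*k**2 + 151*k + 60)/(5*k**4 + 26*k**3 + 22*k**2 + 9*k - 2).
Take A(k)=1, B(k)=1, C(k)=k**4 + 26*k**3/5 + 22*k**2/5 + 9*k/5 - 2/5.
Set up (1)·f(k+1) − (1)·f(k) − (k**4 + 26*k**3/5 + 22*k**2/5 + 9*k/5 - 2/5) = 0.
d = 5 from the (0,0,4) case.
Solving with deg f ≤ 5: f(k) = k*(k**4 + 4*k**3 - 4*k**2 - 3)/5.
Get s_k = R·t_k = k*(k**4 + 4*k**3 - 4*k**2 - 3) with R(k) = B(k−1)f(k)/C(k) = k*(k**4 + 4*k**3 - 4*k**2 - 3)/(5*k**4 + 26*k**3 + 22*k**2 + 9*k - 2).
Check: Δs_k = 5*k**4 + 26*k**3 + 22*k**2 + 9*k - 2. ✓

s_k = k*(k**4 + 4*k**3 - 4*k**2 - 3)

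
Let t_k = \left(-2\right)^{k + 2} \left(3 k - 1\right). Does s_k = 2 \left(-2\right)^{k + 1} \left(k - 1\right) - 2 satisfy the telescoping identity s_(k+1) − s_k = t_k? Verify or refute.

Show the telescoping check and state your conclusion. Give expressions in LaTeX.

s_(k+1) = 8*(-2)**k*k - 2
s_(k+1) − s_k = (-2)**(k + 2)*(3*k - 1)
(s_(k+1) − s_k) − t_k = 0

Valid — Δs_k = t_k.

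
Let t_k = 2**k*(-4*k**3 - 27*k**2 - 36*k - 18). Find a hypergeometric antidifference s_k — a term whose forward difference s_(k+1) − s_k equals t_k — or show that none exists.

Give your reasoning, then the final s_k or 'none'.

s_k = 2**k*(-4*k**3 - 3*k**2 - 4)

Compute t_(k+1)/t_k: get 2*(4*k**3 + 39*k**2 + 102*k + 85)/(4*k**3 + 27*k**2 + 36*k + 18).
A = 2, B = 1, C = k**3 + 27*k**2/4 + 9*k + 9/2.
Need (2)·f(k+1) − (1)·f(k) = k**3 + 27*k**2/4 + 9*k + 9/2.
d = 3 from the (0,0,3) case.
Match coefficients ⇒ f(k) = (4*k**3 + 3*k**2 + 4)/4.
R(k) = B(k−1)·f(k)/C(k) = (4*k**3 + 3*k**2 + 4)/(4*k**3 + 27*k**2 + 36*k + 18); s_k = R·t_k = 2**k*(-4*k**3 - 3*k**2 - 4).
Δs = 2**k*(-4*k**3 - 27*k**2 - 36*k - 18), as required.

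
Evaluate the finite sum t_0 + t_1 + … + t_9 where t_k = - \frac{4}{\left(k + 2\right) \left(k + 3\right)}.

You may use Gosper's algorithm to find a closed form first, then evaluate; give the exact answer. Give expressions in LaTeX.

Compute t_(k+1)/t_k: get (k + 2)/(k + 4).
Gosper form: A/B · C(k+1)/C(k) with A=k + 2, B=k + 4, C=1.
Solve (k + 2)·f(k+1) − (k + 3)·f(k) = 1.
From deg A=1, deg B=1, deg C=0: d=1.
Coefficient equations give f(k) = k/2.
So s_k = (B(k−1)f/C)·t_k = (k*(k + 3)/2)·t_k = -2*k/(k + 2).
Verify: -4/(k**2 + 5*k + 6) matches t_k.
Sum = s_(10) − s_(0); s_(10) = -5/3, s_(0) = 0 ⇒ -5/3.

Σ = -5/3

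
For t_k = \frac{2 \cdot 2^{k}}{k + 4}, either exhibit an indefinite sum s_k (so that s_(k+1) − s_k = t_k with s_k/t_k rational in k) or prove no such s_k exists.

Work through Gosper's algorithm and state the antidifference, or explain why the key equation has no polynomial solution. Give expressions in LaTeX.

none (Gosper's algorithm certifies no s_k)

r(k) = 2*(k + 4)/(k + 5) after simplifying.
So A=2*k + 8 and B=k + 5, with C=1.
f must satisfy (2*k + 8)·f(k+1) − (k + 4)·f(k) = 1.
deg f ≤ -1 (via 1,1,0).
Bound -1 < 0, so the key equation has no polynomial solution.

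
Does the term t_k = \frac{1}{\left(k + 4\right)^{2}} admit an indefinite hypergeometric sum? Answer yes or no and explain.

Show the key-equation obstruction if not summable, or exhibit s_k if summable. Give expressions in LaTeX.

No. Not Gosper-summable.

Compute t_(k+1)/t_k: get (k + 4)**2/(k + 5)**2.
Factor: A=k**2 + 8*k + 16; B=k**2 + 10*k + 25; C=1.
f must satisfy (k**2 + 8*k + 16)·f(k+1) − (k**2 + 8*k + 16)·f(k) = 1.
Bound: deg f ≤ 0.
Write f(k) = c0. Then LHS − RHS = -1, requiring -1 = 0: contradictory. No certificate.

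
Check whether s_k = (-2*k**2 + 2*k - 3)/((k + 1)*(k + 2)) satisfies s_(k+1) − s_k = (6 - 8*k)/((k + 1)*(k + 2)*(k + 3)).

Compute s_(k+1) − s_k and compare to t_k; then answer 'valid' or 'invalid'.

s_(k+1) = (2*k - 2*(k + 1)**2 - 1)/((k + 2)*(k + 3))
s_(k+1) − s_k = 2*(3 - 4*k)/(k**3 + 6*k**2 + 11*k + 6)
(s_(k+1) − s_k) − t_k = 0

Valid: the claim telescopes to t_k.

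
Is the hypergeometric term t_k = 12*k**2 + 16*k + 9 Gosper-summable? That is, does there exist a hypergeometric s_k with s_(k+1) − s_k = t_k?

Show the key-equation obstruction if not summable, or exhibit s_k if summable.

Yes. s_k = k*(4*k**2 + 2*k + 3).

The ratio is (12*k**2 + 40*k + 37)/(12*k**2 + 16*k + 9).
Gosper form: A/B · C(k+1)/C(k) with A=1, B=1, C=k**2 + 4*k/3 + 3/4.
Set up (1)·f(k+1) − (1)·f(k) − (k**2 + 4*k/3 + 3/4) = 0.
From deg A=0, deg B=0, deg C=2: d=3.
A polynomial solution: f(k) = k*(4*k**2 + 2*k + 3)/12.
Get s_k = R·t_k = k*(4*k**2 + 2*k + 3) with R(k) = B(k−1)f(k)/C(k) = k*(4*k**2 + 2*k + 3)/(12*k**2 + 16*k + 9).
Check: Δs_k = 12*k**2 + 16*k + 9. ✓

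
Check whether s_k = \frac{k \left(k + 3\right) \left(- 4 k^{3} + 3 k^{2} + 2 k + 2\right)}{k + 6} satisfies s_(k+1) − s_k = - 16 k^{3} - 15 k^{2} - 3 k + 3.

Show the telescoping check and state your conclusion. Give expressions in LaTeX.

s_(k+1) = (-4*k**5 - 29*k**4 - 65*k**3 - 53*k**2 - k + 12)/(k + 7)
s_(k+1) − s_k = (-16*k**5 - 187*k**4 - 528*k**3 - 381*k**2 - 36*k + 72)/(k**2 + 13*k + 42)
(s_(k+1) − s_k) − t_k = 3*(12*k**4 + 114*k**3 + 95*k**2 + 17*k - 18)/(k**2 + 13*k + 42)

Invalid: residual \frac{3 \left(12 k^{4} + 114 k^{3} + 95 k^{2} + 17 k - 18\right)}{k^{2} + 13 k + 42} ≠ 0.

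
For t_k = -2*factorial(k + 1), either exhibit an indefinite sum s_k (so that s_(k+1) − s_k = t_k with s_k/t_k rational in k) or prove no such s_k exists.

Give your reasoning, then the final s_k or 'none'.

Compute t_(k+1)/t_k: get k + 2.
Gosper form: A/B · C(k+1)/C(k) with A=k + 2, B=1, C=1.
f must satisfy (k + 2)·f(k+1) − (1)·f(k) = 1.
From deg A=1, deg B=0, deg C=0: d=-1.
d = -1 < 0 ⇒ no nonzero polynomial f; not summable.

not Gosper-summable; s_k does not exist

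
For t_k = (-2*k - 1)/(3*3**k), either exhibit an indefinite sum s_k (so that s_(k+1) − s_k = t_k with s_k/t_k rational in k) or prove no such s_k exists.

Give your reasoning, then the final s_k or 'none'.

t_(k+1)/t_k = (2*k + 3)/(3*(2*k + 1)).
Factor: A=1/3; B=1; C=k + 1/2.
Set up (1/3)·f(k+1) − (1)·f(k) − (k + 1/2) = 0.
deg f ≤ 1 (via 0,0,1).
Match coefficients ⇒ f(k) = -3*(k + 1)/2.
Certificate R = B(k−1)f/C = -3*(k + 1)/(2*k + 1) gives s_k = (k + 1)/3**k.
Δs = (-2*k - 1)/(3*3**k), as required.

s_k = (k + 1)/3**k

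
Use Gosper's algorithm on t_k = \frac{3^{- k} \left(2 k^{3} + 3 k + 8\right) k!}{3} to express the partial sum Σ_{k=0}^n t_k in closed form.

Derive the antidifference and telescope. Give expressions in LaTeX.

r(k) = (k + 1)*(3*k + 2*(k + 1)**3 + 11)/(3*(2*k**3 + 3*k + 8)) after simplifying.
Factor: A=k/3 + 1/3; B=1; C=k**3 + 3*k/2 + 4.
Key eq: (k/3 + 1/3)·f(k+1) = (1)·f(k) + (k**3 + 3*k/2 + 4).
Bound: deg f ≤ 2.
Match coefficients ⇒ f(k) = 3*(2*k**2 - 3)/2.
Certificate R = B(k−1)f/C = 3*(2*k**2 - 3)/(2*k**3 + 3*k + 8) gives s_k = (2*k**2 - 3)*factorial(k)/3**k.
Check: Δs_k = (2*k**3 + 3*k + 8)*factorial(k)/(3*3**k). ✓
Σ_(k=0)^n t_k = s_(n+1) − s_(0) = (3**(-n - 1)*(2*n**2 + 4*n - 1)*factorial(n + 1)) − (-3), i.e. 3**(-n - 1)*(3**(n + 2) + 2*n**3*factorial(n) + 6*n**2*factorial(n) + 3*n*factorial(n) - factorial(n)).

S(n) = 3^{- n - 1} \left(3^{n + 2} + 2 n^{3} n! + 6 n^{2} n! + 3 n n! - n!\right)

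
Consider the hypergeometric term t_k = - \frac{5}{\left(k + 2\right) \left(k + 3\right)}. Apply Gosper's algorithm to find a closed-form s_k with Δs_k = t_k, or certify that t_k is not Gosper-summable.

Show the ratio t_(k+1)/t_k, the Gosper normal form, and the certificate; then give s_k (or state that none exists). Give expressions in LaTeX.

s_k = - \frac{5 k}{2 k + 4}

t_(k+1)/t_k = (k + 2)/(k + 4).
So A=k + 2 and B=k + 4, with C=1.
f must satisfy (k + 2)·f(k+1) − (k + 3)·f(k) = 1.
From deg A=1, deg B=1, deg C=0: d=1.
Match coefficients ⇒ f(k) = k/2.
R(k) = B(k−1)·f(k)/C(k) = k*(k + 3)/2; s_k = R·t_k = -5*k/(2*k + 4).
Check: Δs_k = -5/(k**2 + 5*k + 6). ✓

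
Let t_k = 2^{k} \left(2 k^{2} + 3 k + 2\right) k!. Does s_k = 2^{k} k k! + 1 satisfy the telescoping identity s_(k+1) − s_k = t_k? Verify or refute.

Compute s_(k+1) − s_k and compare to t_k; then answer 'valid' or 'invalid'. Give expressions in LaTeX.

Valid — Δs_k = t_k.

s_(k+1) = 2**(k + 1)*(k + 1)*factorial(k + 1) + 1
s_(k+1) − s_k = 2**k*(2*k**2 + 3*k + 2)*factorial(k)
(s_(k+1) − s_k) − t_k = 0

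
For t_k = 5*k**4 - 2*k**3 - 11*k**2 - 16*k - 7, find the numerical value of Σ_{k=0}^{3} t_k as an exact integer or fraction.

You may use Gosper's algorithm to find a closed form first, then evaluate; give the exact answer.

Σ = 140

The ratio is (5*k**4 + 18*k**3 + 13*k**2 - 24*k - 31)/(5*k**4 - 2*k**3 - 11*k**2 - 16*k - 7).
So A=1 and B=1, with C=k**4 - 2*k**3/5 - 11*k**2/5 - 16*k/5 - 7/5.
Key eq: (1)·f(k+1) = (1)·f(k) + (k**4 - 2*k**3/5 - 11*k**2/5 - 16*k/5 - 7/5).
d = 5 from the (0,0,4) case.
Solving with deg f ≤ 5: f(k) = k*(k**4 - 3*k**3 - k**2 - 3*k - 1)/5.
Certificate R = B(k−1)f/C = k*(k**4 - 3*k**3 - k**2 - 3*k - 1)/(5*k**4 - 2*k**3 - 11*k**2 - 16*k - 7) gives s_k = k*(k**4 - 3*k**3 - k**2 - 3*k - 1).
Verify: 5*k**4 - 2*k**3 - 11*k**2 - 16*k - 7 matches t_k.
Evaluate s at k=4 and k=0: 140 and 0; difference 140.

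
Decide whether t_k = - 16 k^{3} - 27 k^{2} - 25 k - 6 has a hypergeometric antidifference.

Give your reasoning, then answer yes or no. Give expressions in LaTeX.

Yes. s_k = k \left(- 4 k^{3} - k^{2} - 3 k + 2\right).

t_(k+1)/t_k = (16*k**3 + 75*k**2 + 127*k + 74)/(16*k**3 + 27*k**2 + 25*k + 6).
So A=1 and B=1, with C=k**3 + 27*k**2/16 + 25*k/16 + 3/8.
Set up (1)·f(k+1) − (1)·f(k) − (k**3 + 27*k**2/16 + 25*k/16 + 3/8) = 0.
deg f ≤ 4 (via 0,0,3).
A polynomial solution: f(k) = k*(4*k**3 + k**2 + 3*k - 2)/16.
R(k) = B(k−1)·f(k)/C(k) = k*(4*k**3 + k**2 + 3*k - 2)/(16*k**3 + 27*k**2 + 25*k + 6); s_k = R·t_k = k*(-4*k**3 - k**2 - 3*k + 2).
Check: Δs_k = -16*k**3 - 27*k**2 - 25*k - 6. ✓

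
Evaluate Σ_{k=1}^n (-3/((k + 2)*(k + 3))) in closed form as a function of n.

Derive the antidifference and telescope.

Step 1: r(k) = (k + 2)/(k + 4).
So A=k + 2 and B=k + 4, with C=1.
Set up (k + 2)·f(k+1) − (k + 3)·f(k) − (1) = 0.
Degrees (1,1,0) ⇒ d ≤ 1.
Match coefficients ⇒ f(k) = k/2.
R(k) = B(k−1)·f(k)/C(k) = k*(k + 3)/2; s_k = R·t_k = -3*k/(2*k + 4).
Check: Δs_k = -3/(k**2 + 5*k + 6). ✓
Telescope: S(n) = s_(n+1) − s_(1) = 3*(-n - 1)/(2*(n + 3)) − (-1/2) = -n/(n + 3).

S(n) = -n/(n + 3)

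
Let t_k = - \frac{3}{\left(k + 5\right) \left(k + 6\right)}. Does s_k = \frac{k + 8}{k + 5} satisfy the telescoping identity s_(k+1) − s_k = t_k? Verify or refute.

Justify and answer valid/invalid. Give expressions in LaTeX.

valid; difference matches t_k

s_(k+1) = (k + 9)/(k + 6)
s_(k+1) − s_k = -3/(k**2 + 11*k + 30)
(s_(k+1) − s_k) − t_k = 0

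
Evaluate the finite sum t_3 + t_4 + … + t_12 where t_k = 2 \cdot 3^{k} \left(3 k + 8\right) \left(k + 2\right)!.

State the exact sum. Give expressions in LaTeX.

Σ = 4169710642825721520

The ratio is 3*(k + 3)*(3*k + 11)/(3*k + 8).
Factor: A=3*k + 9; B=1; C=k + 8/3.
Set up (3*k + 9)·f(k+1) − (1)·f(k) − (k + 8/3) = 0.
From deg A=1, deg B=0, deg C=1: d=0.
Solving with deg f ≤ 0: f(k) = 1/3.
So s_k = (B(k−1)f/C)·t_k = (1/(3*k + 8))·t_k = 2*3**k*factorial(k + 2).
s_(k+1) − s_k = 2*3**k*(3*k + 8)*factorial(k + 2) = t_k.
Evaluate s at k=13 and k=3: 4169710642825728000 and 6480; difference 4169710642825721520.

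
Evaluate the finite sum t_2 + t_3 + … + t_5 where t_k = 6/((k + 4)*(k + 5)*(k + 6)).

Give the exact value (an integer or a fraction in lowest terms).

Σ = 17/385

The ratio is (k + 4)/(k + 7).
Normal form (A,B,C) = (k + 4, k + 7, 1).
Solve (k + 4)·f(k+1) − (k + 6)·f(k) = 1.
Bound: deg f ≤ 2.
Solving with deg f ≤ 2: f(k) = k*(k + 9)/40.
So s_k = (B(k−1)f/C)·t_k = (k*(k + 6)*(k + 9)/40)·t_k = 3*k*(k + 9)/(20*(k + 4)*(k + 5)).
s_(k+1) − s_k = 6/(k**3 + 15*k**2 + 74*k + 120) = t_k.
Σ_(k=2)^(5) t_k = s_(6) − s_(2) = 27/220 − (11/140) = 17/385.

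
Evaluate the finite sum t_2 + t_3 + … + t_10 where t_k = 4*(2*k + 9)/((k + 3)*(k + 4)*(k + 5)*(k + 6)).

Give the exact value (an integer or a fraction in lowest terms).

Σ = 27/280

Compute t_(k+1)/t_k: get (k + 3)*(2*k + 11)/((k + 7)*(2*k + 9)).
Gosper form: A/B · C(k+1)/C(k) with A=k + 3, B=k + 7, C=k + 9/2.
Need (k + 3)·f(k+1) − (k + 6)·f(k) = k + 9/2.
Degrees (1,1,1) ⇒ d ≤ 3.
A polynomial solution: f(k) = k*(k + 4)*(k + 8)/30.
Certificate R = B(k−1)f/C = k*(k + 4)*(k + 6)*(k + 8)/(15*(2*k + 9)) gives s_k = 4*k*(k + 8)/(15*(k**2 + 8*k + 15)).
Verify: 4*(2*k + 9)/(k**4 + 18*k**3 + 119*k**2 + 342*k + 360) matches t_k.
Σ_(k=2)^(10) t_k = s_(11) − s_(2) = 209/840 − (16/105) = 27/280.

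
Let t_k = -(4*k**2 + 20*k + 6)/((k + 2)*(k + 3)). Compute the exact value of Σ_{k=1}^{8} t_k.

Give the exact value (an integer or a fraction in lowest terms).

r(k) = (k + 2)*(10*k + 2*(k + 1)**2 + 13)/((k + 4)*(2*k**2 + 10*k + 3)) after simplifying.
Normal form (A,B,C) = (k + 2, k + 4, k**2 + 5*k + 3/2).
Set up (k + 2)·f(k+1) − (k + 3)·f(k) − (k**2 + 5*k + 3/2) = 0.
Degrees (1,1,2) ⇒ d ≤ 2.
A polynomial solution: f(k) = k*(4*k - 1)/4.
R(k) = B(k−1)·f(k)/C(k) = k*(k + 3)*(4*k - 1)/(2*(2*k**2 + 10*k + 3)); s_k = R·t_k = k*(1 - 4*k)/(k + 2).
s_(k+1) − s_k = 2*(-2*k**2 - 10*k - 3)/(k**2 + 5*k + 6) = t_k.
Evaluate s at k=9 and k=1: -315/11 and -1; difference -304/11.

Σ = -304/11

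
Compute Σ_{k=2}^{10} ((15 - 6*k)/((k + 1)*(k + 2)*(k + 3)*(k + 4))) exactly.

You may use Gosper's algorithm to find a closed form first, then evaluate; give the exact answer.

r(k) = (k + 1)*(2*k - 3)/((k + 5)*(2*k - 5)) after simplifying.
Take A(k)=k + 1, B(k)=k + 5, C(k)=k - 5/2.
Need (k + 1)·f(k+1) − (k + 4)·f(k) = k - 5/2.
From deg A=1, deg B=1, deg C=1: d=3.
Match coefficients ⇒ f(k) = -k*(2*k**2 + 12*k + 31)/18.
Then R = B(k−1)f/C = -k*(k + 4)*(2*k**2 + 12*k + 31)/(9*(2*k - 5)), so s_k = R(k)·t_k = k*(2*k**2 + 12*k + 31)/(3*(k + 1)*(k + 2)*(k + 3)).
s_(k+1) − s_k = 3*(5 - 2*k)/(k**4 + 10*k**3 + 35*k**2 + 50*k + 24) = t_k.
Evaluate s at k=11 and k=2: 495/728 and 7/10; difference -73/3640.

Σ = -73/3640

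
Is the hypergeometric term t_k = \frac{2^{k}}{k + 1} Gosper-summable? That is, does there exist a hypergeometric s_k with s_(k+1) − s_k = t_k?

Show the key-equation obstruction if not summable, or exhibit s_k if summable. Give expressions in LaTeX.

Compute t_(k+1)/t_k: get 2*(k + 1)/(k + 2).
Normal form (A,B,C) = (2*k + 2, k + 2, 1).
Set up (2*k + 2)·f(k+1) − (k + 1)·f(k) − (1) = 0.
From deg A=1, deg B=1, deg C=0: d=-1.
d = -1 < 0 ⇒ no nonzero polynomial f; not summable.

No — t_k has no hypergeometric antidifference.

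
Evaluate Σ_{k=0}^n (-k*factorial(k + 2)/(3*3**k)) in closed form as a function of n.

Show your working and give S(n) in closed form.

S(n) = 2 - factorial(n + 3)/(3*3**n)

t_(k+1)/t_k = (k + 1)*(k + 3)/(3*k).
Factor: A=k/3 + 1; B=1; C=k.
f must satisfy (k/3 + 1)·f(k+1) − (1)·f(k) = k.
deg f ≤ 0 (via 1,0,1).
Coefficient equations give f(k) = 3.
So s_k = (B(k−1)f/C)·t_k = (3/k)·t_k = -factorial(k + 2)/3**k.
Verify: -k*factorial(k + 2)/(3*3**k) matches t_k.
s_(n+1) = -3**(-n - 1)*factorial(n + 3) and s_(0) = -2, so S(n) = 2 - factorial(n + 3)/(3*3**n).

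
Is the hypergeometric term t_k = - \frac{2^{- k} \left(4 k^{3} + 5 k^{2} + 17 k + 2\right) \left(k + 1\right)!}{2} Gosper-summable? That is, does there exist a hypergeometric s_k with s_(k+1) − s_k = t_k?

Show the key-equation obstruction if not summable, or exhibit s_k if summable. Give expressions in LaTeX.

Ratio r(k) = (4*k**4 + 25*k**3 + 73*k**2 + 106*k + 56)/(2*(4*k**3 + 5*k**2 + 17*k + 2)).
Take A(k)=k/2 + 1, B(k)=1, C(k)=k**3 + 5*k**2/4 + 17*k/4 + 1/2.
Key eq: (k/2 + 1)·f(k+1) = (1)·f(k) + (k**3 + 5*k**2/4 + 17*k/4 + 1/2).
d = 2 from the (1,0,3) case.
A polynomial solution: f(k) = k*(4*k - 3)/2.
R(k) = B(k−1)·f(k)/C(k) = 2*k*(4*k - 3)/(4*k**3 + 5*k**2 + 17*k + 2); s_k = R·t_k = -k*(4*k - 3)*factorial(k + 1)/2**k.
Check: Δs_k = -(4*k**3 + 5*k**2 + 17*k + 2)*factorial(k + 1)/(2*2**k). ✓

Yes. s_k = - 2^{- k} k \left(4 k - 3\right) \left(k + 1\right)!.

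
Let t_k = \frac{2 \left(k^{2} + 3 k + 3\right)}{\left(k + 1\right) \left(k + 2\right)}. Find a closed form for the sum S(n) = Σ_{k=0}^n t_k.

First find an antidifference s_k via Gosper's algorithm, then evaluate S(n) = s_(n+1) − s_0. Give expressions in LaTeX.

S(n) = \frac{2 \left(n^{2} + 4 n + 3\right)}{n + 2}

t_(k+1)/t_k = (k + 1)*(3*k + (k + 1)**2 + 6)/((k + 3)*(k**2 + 3*k + 3)).
Normal form (A,B,C) = (k + 1, k + 3, k**2 + 3*k + 3).
Solve (k + 1)·f(k+1) − (k + 2)·f(k) = k**2 + 3*k + 3.
d = 2 from the (1,1,2) case.
Solve for f: f(k) = k*(k + 2) (degree 2 ≤ 2).
Get s_k = R·t_k = 2*k*(k + 2)/(k + 1) with R(k) = B(k−1)f(k)/C(k) = k*(k + 2)**2/(k**2 + 3*k + 3).
s_(k+1) − s_k = 2*(k**2 + 3*k + 3)/(k**2 + 3*k + 2) = t_k.
Telescope: S(n) = s_(n+1) − s_(0) = 2*(n**2 + 4*n + 3)/(n + 2) − (0) = 2*(n**2 + 4*n + 3)/(n + 2).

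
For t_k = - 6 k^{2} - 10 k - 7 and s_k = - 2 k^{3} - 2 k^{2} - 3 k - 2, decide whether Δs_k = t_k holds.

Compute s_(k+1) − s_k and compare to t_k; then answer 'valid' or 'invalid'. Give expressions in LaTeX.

valid (s_(k+1) − s_k reduces to t_k)

s_(k+1) = -2*k**3 - 8*k**2 - 13*k - 9
s_(k+1) − s_k = -6*k**2 - 10*k - 7
(s_(k+1) − s_k) − t_k = 0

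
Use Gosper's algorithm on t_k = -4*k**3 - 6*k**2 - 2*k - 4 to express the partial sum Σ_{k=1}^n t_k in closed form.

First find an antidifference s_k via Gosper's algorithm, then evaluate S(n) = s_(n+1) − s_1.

S(n) = n*(-n**3 - 4*n**2 - 5*n - 6)

Step 1: r(k) = (2*k**3 + 9*k**2 + 13*k + 8)/(2*k**3 + 3*k**2 + k + 2).
A = 1, B = 1, C = k**3 + 3*k**2/2 + k/2 + 1.
Set up (1)·f(k+1) − (1)·f(k) − (k**3 + 3*k**2/2 + k/2 + 1) = 0.
d = 4 from the (0,0,3) case.
Solving with deg f ≤ 4: f(k) = k*(k**3 - k + 4)/4.
Then R = B(k−1)f/C = k*(k**3 - k + 4)/(2*(2*k**3 + 3*k**2 + k + 2)), so s_k = R(k)·t_k = k*(-k**3 + k - 4).
Verify: -4*k**3 - 6*k**2 - 2*k - 4 matches t_k.
Σ_(k=1)^n t_k = s_(n+1) − s_(1) = (-n**4 - 4*n**3 - 5*n**2 - 6*n - 4) − (-4), i.e. n*(-n**3 - 4*n**2 - 5*n - 6).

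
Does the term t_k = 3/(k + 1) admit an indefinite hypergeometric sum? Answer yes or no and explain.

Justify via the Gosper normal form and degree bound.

Ratio r(k) = (k + 1)/(k + 2).
A = k + 1, B = k + 2, C = 1.
Key eq: (k + 1)·f(k+1) = (k + 1)·f(k) + (1).
From deg A=1, deg B=1, deg C=0: d=0.
f = c0 ⇒ A·f(k+1) − B(k−1)·f(k) − C = -1. The system {-1 = 0} is inconsistent; no antidifference.

No; the coefficient equations for f are inconsistent.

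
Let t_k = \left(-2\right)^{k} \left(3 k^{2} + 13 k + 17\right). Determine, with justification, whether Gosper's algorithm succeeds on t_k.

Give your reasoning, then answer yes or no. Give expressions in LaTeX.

Yes. s_k = \left(-2\right)^{k} \left(- k^{2} - 3 k - 3\right).

t_(k+1)/t_k = 2*(-3*k**2 - 19*k - 33)/(3*k**2 + 13*k + 17).
So A=-2 and B=1, with C=k**2 + 13*k/3 + 17/3.
Key eq: (-2)·f(k+1) = (1)·f(k) + (k**2 + 13*k/3 + 17/3).
From deg A=0, deg B=0, deg C=2: d=2.
A polynomial solution: f(k) = -(k**2 + 3*k + 3)/3.
So s_k = (B(k−1)f/C)·t_k = (-(k**2 + 3*k + 3)/(3*k**2 + 13*k + 17))·t_k = (-2)**k*(-k**2 - 3*k - 3).
s_(k+1) − s_k = (-2)**k*(3*k**2 + 13*k + 17) = t_k.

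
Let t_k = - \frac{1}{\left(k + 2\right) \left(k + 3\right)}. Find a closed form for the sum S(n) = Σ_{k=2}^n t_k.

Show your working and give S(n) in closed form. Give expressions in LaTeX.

S(n) = \frac{1 - n}{4 \left(n + 3\right)}

The ratio is (k + 2)/(k + 4).
Normal form (A,B,C) = (k + 2, k + 4, 1).
Solve (k + 2)·f(k+1) − (k + 3)·f(k) = 1.
Degrees (1,1,0) ⇒ d ≤ 1.
Solving with deg f ≤ 1: f(k) = k/2.
R(k) = B(k−1)·f(k)/C(k) = k*(k + 3)/2; s_k = R·t_k = -k/(2*k + 4).
Δs = -1/(k**2 + 5*k + 6), as required.
Telescope: S(n) = s_(n+1) − s_(2) = (-n - 1)/(2*(n + 3)) − (-1/4) = (1 - n)/(4*(n + 3)).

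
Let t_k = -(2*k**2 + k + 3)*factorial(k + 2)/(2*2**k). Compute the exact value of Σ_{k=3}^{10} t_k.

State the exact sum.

t_(k+1)/t_k = (k + 3)*(k + 2*(k + 1)**2 + 4)/(2*(2*k**2 + k + 3)).
Take A(k)=k/2 + 3/2, B(k)=1, C(k)=k**2 + k/2 + 3/2.
Key eq: (k/2 + 3/2)·f(k+1) = (1)·f(k) + (k**2 + k/2 + 3/2).
Degrees (1,0,2) ⇒ d ≤ 1.
A polynomial solution: f(k) = 2*k - 3.
Certificate R = B(k−1)f/C = 2*(2*k - 3)/(2*k**2 + k + 3) gives s_k = -(2*k - 3)*factorial(k + 2)/2**k.
s_(k+1) − s_k = -(2*k**2 + k + 3)*factorial(k + 2)/(2*2**k) = t_k.
Telescoping: Σ = s_(11) − s_(3) = -115540425/2 − (-45) = -115540335/2.

Σ = -115540335/2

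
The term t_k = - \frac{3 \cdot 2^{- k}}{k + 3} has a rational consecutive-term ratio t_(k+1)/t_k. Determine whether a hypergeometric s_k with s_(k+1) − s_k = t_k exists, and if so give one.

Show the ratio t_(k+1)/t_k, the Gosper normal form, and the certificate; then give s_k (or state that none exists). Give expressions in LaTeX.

Ratio r(k) = (k + 3)/(2*(k + 4)).
A = k/2 + 3/2, B = k + 4, C = 1.
Solve (k/2 + 3/2)·f(k+1) − (k + 3)·f(k) = 1.
d = -1 from the (1,1,0) case.
deg f ≤ -1 is impossible — no certificate.

not Gosper-summable; s_k does not exist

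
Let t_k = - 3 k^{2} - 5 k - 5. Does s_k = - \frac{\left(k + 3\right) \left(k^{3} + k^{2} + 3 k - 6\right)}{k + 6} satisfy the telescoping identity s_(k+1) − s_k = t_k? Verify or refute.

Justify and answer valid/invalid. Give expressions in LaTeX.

s_(k+1) = (-k**4 - 8*k**3 - 24*k**2 - 31*k + 4)/(k + 7)
s_(k+1) − s_k = (-3*k**4 - 38*k**3 - 130*k**2 - 179*k - 102)/(k**2 + 13*k + 42)
(s_(k+1) − s_k) − t_k = 6*(k**3 + 11*k**2 + 16*k + 18)/(k**2 + 13*k + 42)

Invalid: residual \frac{6 \left(k^{3} + 11 k^{2} + 16 k + 18\right)}{k^{2} + 13 k + 42} ≠ 0.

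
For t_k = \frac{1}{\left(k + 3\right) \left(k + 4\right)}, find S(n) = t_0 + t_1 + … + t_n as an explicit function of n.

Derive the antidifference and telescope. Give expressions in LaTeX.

S(n) = \frac{n + 1}{3 \left(n + 4\right)}

t_(k+1)/t_k = (k + 3)/(k + 5).
So A=k + 3 and B=k + 5, with C=1.
f must satisfy (k + 3)·f(k+1) − (k + 4)·f(k) = 1.
deg f ≤ 1 (via 1,1,0).
A polynomial solution: f(k) = k/3.
Get s_k = R·t_k = k/(3*(k + 3)) with R(k) = B(k−1)f(k)/C(k) = k*(k + 4)/3.
s_(k+1) − s_k = 1/(k**2 + 7*k + 12) = t_k.
Telescope: S(n) = s_(n+1) − s_(0) = (n + 1)/(3*(n + 4)) − (0) = (n + 1)/(3*(n + 4)).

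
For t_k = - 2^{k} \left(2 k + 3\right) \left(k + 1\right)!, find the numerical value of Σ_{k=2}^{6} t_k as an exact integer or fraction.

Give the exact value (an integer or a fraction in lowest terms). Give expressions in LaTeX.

Σ = -5160936

Compute t_(k+1)/t_k: get 2*(k + 2)*(2*k + 5)/(2*k + 3).
So A=2*k + 4 and B=1, with C=k + 3/2.
Solve (2*k + 4)·f(k+1) − (1)·f(k) = k + 3/2.
Degrees (1,0,1) ⇒ d ≤ 0.
A polynomial solution: f(k) = 1/2.
Certificate R = B(k−1)f/C = 1/(2*k + 3) gives s_k = -2**k*factorial(k + 1).
Verify: -2**k*(2*k + 3)*factorial(k + 1) matches t_k.
Evaluate s at k=7 and k=2: -5160960 and -24; difference -5160936.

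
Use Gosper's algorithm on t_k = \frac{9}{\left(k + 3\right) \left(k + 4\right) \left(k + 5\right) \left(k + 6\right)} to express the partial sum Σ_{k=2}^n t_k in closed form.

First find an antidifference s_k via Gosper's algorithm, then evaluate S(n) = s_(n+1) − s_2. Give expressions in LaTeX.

S(n) = \frac{n^{3} + 15 n^{2} + 74 n - 90}{70 \left(n^{3} + 15 n^{2} + 74 n + 120\right)}

t_(k+1)/t_k = (k + 3)/(k + 7).
Factor: A=k + 3; B=k + 7; C=1.
Set up (k + 3)·f(k+1) − (k + 6)·f(k) − (1) = 0.
Bound: deg f ≤ 3.
Solving with deg f ≤ 3: f(k) = k*(k**2 + 12*k + 47)/180.
R(k) = B(k−1)·f(k)/C(k) = k*(k + 6)*(k**2 + 12*k + 47)/180; s_k = R·t_k = k*(k**2 + 12*k + 47)/(20*(k + 3)*(k + 4)*(k + 5)).
Check: Δs_k = 9/(k**4 + 18*k**3 + 119*k**2 + 342*k + 360). ✓
Telescope: S(n) = s_(n+1) − s_(2) = (n**3 + 15*n**2 + 74*n + 60)/(20*(n**3 + 15*n**2 + 74*n + 120)) − (1/28) = (n**3 + 15*n**2 + 74*n - 90)/(70*(n**3 + 15*n**2 + 74*n + 120)).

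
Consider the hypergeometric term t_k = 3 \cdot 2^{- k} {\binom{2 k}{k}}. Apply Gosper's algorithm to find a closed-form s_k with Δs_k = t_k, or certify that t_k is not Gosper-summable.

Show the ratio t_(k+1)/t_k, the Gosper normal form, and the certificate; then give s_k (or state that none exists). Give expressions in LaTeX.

Compute t_(k+1)/t_k: get (2*k + 1)/(k + 1).
Normal form (A,B,C) = (2*k + 1, k + 1, 1).
Set up (2*k + 1)·f(k+1) − (k)·f(k) − (1) = 0.
deg f ≤ -1 (via 1,1,0).
d = -1 < 0 ⇒ no nonzero polynomial f; not summable.

no hypergeometric antidifference exists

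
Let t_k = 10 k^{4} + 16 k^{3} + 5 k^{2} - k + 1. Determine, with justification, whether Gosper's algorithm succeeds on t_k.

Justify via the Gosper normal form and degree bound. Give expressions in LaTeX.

Yes. s_k = k \left(2 k^{4} - k^{3} - 3 k^{2} + k + 2\right).

Compute t_(k+1)/t_k: get (10*k**4 + 56*k**3 + 113*k**2 + 97*k + 31)/(10*k**4 + 16*k**3 + 5*k**2 - k + 1).
Normal form (A,B,C) = (1, 1, k**4 + 8*k**3/5 + k**2/2 - k/10 + 1/10).
f must satisfy (1)·f(k+1) − (1)·f(k) = k**4 + 8*k**3/5 + k**2/2 - k/10 + 1/10.
d = 5 from the (0,0,4) case.
Coefficient equations give f(k) = k*(2*k**4 - k**3 - 3*k**2 + k + 2)/10.
Get s_k = R·t_k = k*(2*k**4 - k**3 - 3*k**2 + k + 2) with R(k) = B(k−1)f(k)/C(k) = k*(2*k**4 - k**3 - 3*k**2 + k + 2)/(10*k**4 + 16*k**3 + 5*k**2 - k + 1).
Verify: 10*k**4 + 16*k**3 + 5*k**2 - k + 1 matches t_k.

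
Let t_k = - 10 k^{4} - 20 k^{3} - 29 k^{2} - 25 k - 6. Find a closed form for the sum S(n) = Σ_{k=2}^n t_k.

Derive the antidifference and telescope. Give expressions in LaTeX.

Compute t_(k+1)/t_k: get (10*k**4 + 60*k**3 + 149*k**2 + 183*k + 90)/(10*k**4 + 20*k**3 + 29*k**2 + 25*k + 6).
Take A(k)=1, B(k)=1, C(k)=k**4 + 2*k**3 + 29*k**2/10 + 5*k/2 + 3/5.
f must satisfy (1)·f(k+1) − (1)·f(k) = k**4 + 2*k**3 + 29*k**2/10 + 5*k/2 + 3/5.
d = 5 from the (0,0,4) case.
A polynomial solution: f(k) = k*(k + 1)*(2*k**3 - 2*k**2 + 5*k - 2)/10.
R(k) = B(k−1)·f(k)/C(k) = k*(2*k**3 - 2*k**2 + 5*k - 2)/(10*k**3 + 10*k**2 + 19*k + 6); s_k = R·t_k = k*(-2*k**4 - 3*k**2 - 3*k + 2).
Check: Δs_k = -10*k**4 - 20*k**3 - 29*k**2 - 25*k - 6. ✓
Evaluate: s_(n+1) = -2*n**5 - 10*n**4 - 23*n**3 - 32*n**2 - 23*n - 6; subtract s_(2) = -96 ⇒ S(n) = -2*n**5 - 10*n**4 - 23*n**3 - 32*n**2 - 23*n + 90.

S(n) = - 2 n^{5} - 10 n^{4} - 23 n^{3} - 32 n^{2} - 23 n + 90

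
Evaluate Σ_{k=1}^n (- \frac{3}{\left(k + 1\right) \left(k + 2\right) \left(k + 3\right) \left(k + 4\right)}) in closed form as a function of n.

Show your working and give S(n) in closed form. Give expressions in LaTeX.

S(n) = \frac{n \left(- n^{2} - 9 n - 26\right)}{24 \left(n^{3} + 9 n^{2} + 26 n + 24\right)}

Ratio r(k) = (k + 1)/(k + 5).
So A=k + 1 and B=k + 5, with C=1.
Need (k + 1)·f(k+1) − (k + 4)·f(k) = 1.
d = 3 from the (1,1,0) case.
Match coefficients ⇒ f(k) = k*(k**2 + 6*k + 11)/18.
So s_k = (B(k−1)f/C)·t_k = (k*(k + 4)*(k**2 + 6*k + 11)/18)·t_k = k*(-k**2 - 6*k - 11)/(6*(k + 1)*(k + 2)*(k + 3)).
Check: Δs_k = -3/(k**4 + 10*k**3 + 35*k**2 + 50*k + 24). ✓
Evaluate: s_(n+1) = (-n**3 - 9*n**2 - 26*n - 18)/(6*(n**3 + 9*n**2 + 26*n + 24)); subtract s_(1) = -1/8 ⇒ S(n) = n*(-n**2 - 9*n - 26)/(24*(n**3 + 9*n**2 + 26*n + 24)).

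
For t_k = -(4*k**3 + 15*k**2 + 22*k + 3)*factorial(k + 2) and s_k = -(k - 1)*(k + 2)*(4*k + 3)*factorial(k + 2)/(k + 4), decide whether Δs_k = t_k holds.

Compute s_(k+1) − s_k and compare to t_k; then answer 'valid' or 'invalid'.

Invalid: residual 2*(4*k**4 + 31*k**3 + 78*k**2 + 92*k + 15)*factorial(k + 2)/((k + 4)*(k + 5)) ≠ 0.

s_(k+1) = -k*(k + 3)*(4*k + 7)*factorial(k + 3)/(k + 5)
s_(k+1) − s_k = -(4*k**5 + 43*k**4 + 175*k**3 + 345*k**2 + 283*k + 30)*factorial(k + 2)/((k + 4)*(k + 5))
(s_(k+1) − s_k) − t_k = 2*(4*k**4 + 31*k**3 + 78*k**2 + 92*k + 15)*factorial(k + 2)/((k + 4)*(k + 5))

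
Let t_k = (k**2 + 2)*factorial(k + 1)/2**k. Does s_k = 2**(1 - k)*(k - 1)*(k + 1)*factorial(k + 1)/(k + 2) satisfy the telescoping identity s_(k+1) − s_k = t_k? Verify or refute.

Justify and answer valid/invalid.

s_(k+1) = k*(k + 2)*factorial(k + 2)/(2**k*(k + 3))
s_(k+1) − s_k = (k**4 + 4*k**3 + 6*k**2 + 10*k + 6)*factorial(k + 1)/(2**k*(k + 2)*(k + 3))
(s_(k+1) − s_k) − t_k = -(k**3 + 2*k**2 + 6)*factorial(k + 1)/(2**k*(k + 2)*(k + 3))

Invalid: residual -(k**3 + 2*k**2 + 6)*factorial(k + 1)/(2**k*(k + 2)*(k + 3)) ≠ 0.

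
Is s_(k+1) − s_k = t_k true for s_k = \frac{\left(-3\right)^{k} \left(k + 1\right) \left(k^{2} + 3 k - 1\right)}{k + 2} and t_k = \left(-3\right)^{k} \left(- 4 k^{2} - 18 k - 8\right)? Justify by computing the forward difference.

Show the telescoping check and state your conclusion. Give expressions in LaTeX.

s_(k+1) = (-3)**(k + 1)*(k + 2)*(3*k + (k + 1)**2 + 2)/(k + 3)
s_(k+1) − s_k = (-3)**k*(-4*k**4 - 34*k**3 - 95*k**2 - 101*k - 33)/(k**2 + 5*k + 6)
(s_(k+1) − s_k) − t_k = (-3)**k*(4*k**3 + 27*k**2 + 47*k + 15)/(k**2 + 5*k + 6)

Invalid: residual \frac{\left(-3\right)^{k} \left(4 k^{3} + 27 k^{2} + 47 k + 15\right)}{k^{2} + 5 k + 6} ≠ 0.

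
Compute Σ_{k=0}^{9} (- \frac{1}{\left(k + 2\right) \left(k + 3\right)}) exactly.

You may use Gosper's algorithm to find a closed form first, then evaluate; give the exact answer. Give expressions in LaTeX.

Step 1: r(k) = (k + 2)/(k + 4).
Gosper form: A/B · C(k+1)/C(k) with A=k + 2, B=k + 4, C=1.
Key eq: (k + 2)·f(k+1) = (k + 3)·f(k) + (1).
deg f ≤ 1 (via 1,1,0).
A polynomial solution: f(k) = k/2.
Get s_k = R·t_k = -k/(2*k + 4) with R(k) = B(k−1)f(k)/C(k) = k*(k + 3)/2.
Verify: -1/(k**2 + 5*k + 6) matches t_k.
Σ_(k=0)^(9) t_k = s_(10) − s_(0) = -5/12 − (0) = -5/12.

Σ = -5/12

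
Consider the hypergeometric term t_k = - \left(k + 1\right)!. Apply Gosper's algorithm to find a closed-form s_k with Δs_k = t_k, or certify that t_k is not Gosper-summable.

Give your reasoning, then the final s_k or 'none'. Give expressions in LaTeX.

none — t_k is not Gosper-summable

Compute t_(k+1)/t_k: get k + 2.
A = k + 2, B = 1, C = 1.
f must satisfy (k + 2)·f(k+1) − (1)·f(k) = 1.
deg f ≤ -1 (via 1,0,0).
Bound -1 < 0, so the key equation has no polynomial solution.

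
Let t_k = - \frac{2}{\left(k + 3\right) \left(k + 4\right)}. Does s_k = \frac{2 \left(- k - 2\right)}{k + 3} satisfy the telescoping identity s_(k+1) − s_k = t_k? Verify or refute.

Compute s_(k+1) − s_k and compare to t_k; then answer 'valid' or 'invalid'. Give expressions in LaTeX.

s_(k+1) = 2*(-k - 3)/(k + 4)
s_(k+1) − s_k = -2/(k**2 + 7*k + 12)
(s_(k+1) − s_k) − t_k = 0

valid (s_(k+1) − s_k reduces to t_k)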